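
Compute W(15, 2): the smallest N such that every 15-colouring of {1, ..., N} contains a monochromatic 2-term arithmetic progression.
W(15, 2) = 15 + 1 = 16

A 2-term AP is any pair of integers, so a monochromatic 2-AP exists iff some colour is used at least twice. With 15 colours, the colouring i ↦ i on {1, ..., 15} uses each colour once, avoiding any monochromatic pair, so W(15, 2) > 15. For {1, ..., 16}, pigeonhole forces two integers of the same colour, which form a monochromatic 2-AP. Hence W(15, 2) = 16.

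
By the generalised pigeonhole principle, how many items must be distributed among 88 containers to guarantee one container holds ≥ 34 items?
n = (34 − 1)·88 + 1 = 2905

By the generalised pigeonhole principle, to guarantee some box contains ≥ r objects we need more than (r − 1) · k objects total. Threshold: n = (r − 1) · k + 1. With r = 34 and k = 88: n = 33 · 88 + 1 = 2904 + 1 = 2905. For n = 2904 = 33 · 88, we can put exactly 33 objects in every box, avoiding 34 in any single one — so 2905 is tight.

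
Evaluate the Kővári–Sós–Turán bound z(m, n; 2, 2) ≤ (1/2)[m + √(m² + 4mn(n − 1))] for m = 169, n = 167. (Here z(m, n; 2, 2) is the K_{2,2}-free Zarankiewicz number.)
z(169, 167; 2, 2) ≤ (1/2)[169 + √(169² + 4·169·167·166)] = (1/2)[169 + √18768633] = 2250.639

Kővári–Sós–Turán: let r_1, ..., r_169 be the row sums and z = Σ r_i the total number of 1s. Each pair of columns can share at most one row with both entries 1 (else a 2×2 all-ones block appears), so Σ_i C(r_i, 2) ≤ C(167, 2) = 13861. By convexity Σ_i C(r_i, 2) ≥ 169·C(z/169, 2) = z(z − 169)/(2·169), giving z² − 169z − 169·167·166 ≤ 0 and hence z ≤ (1/2)[169 + √(28561 + 4·4685018)] = (1/2)[169 + √18768633] ≈ (1/2)(169 + 4332.278) = 2250.639.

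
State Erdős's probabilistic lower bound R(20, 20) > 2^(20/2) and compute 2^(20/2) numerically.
2^(20/2) = 1024; so R(20, 20) > 1024

Colour each edge of K_n uniformly at random with red/blue. The expected number of monochromatic K_20 is C(n, 20) · 2 · 2^(−C(20,2)). If C(n, 20) · 2^(1 − C(20,2)) < 1, then with positive probability no monochromatic K_20 exists, so R(20, 20) > n. The standard estimate C(n, 20) ≤ n^20/20! shows this inequality holds whenever n ≤ 2^(20/2) (since 20! · 2^(C(20,2) − 1) > 2^(20^2/2) ≥ n^20). Hence R(20, 20) > 2^(20/2) = 1024.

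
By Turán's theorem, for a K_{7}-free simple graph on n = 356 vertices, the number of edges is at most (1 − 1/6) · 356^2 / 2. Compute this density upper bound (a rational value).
Turán density bound = (5/6) · 356^2/2 = 158420/3 ≈ 52806.6667

Turán's theorem: ex(n, K_{r+1}) is achieved by the complete r-partite Turán graph T(n, r) with parts as balanced as possible, and is at most (1 − 1/r) · n^2/2. For r = 6, n = 356: the density bound is (5/6) · 126736/2 = 158420/3 ≈ 52806.6667. The integer-valued extremum is e(T(356, 6)) = 52806, which is strictly less than the density bound 158420/3 since 6 ∤ 356 (the parts of T(356, 6) cannot all be equal).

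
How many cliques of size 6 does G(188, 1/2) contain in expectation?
E[# K_6] = C(188, 6) · (1/2)^C(6, 2) = 56574476596 / 2^15 = 14143619149/8192 ≈ 1726516.009399

For each 6-subset S of vertices (there are C(188, 6) = 56574476596 such S), let X_S = 1 if S induces a K_6 (all C(6, 2) = 15 edges present). Then P(X_S = 1) = (1/2)^15 = 1/32768. By linearity of expectation, E[# K_6] = C(188, 6) · (1/2)^15 = 56574476596 / 32768 = 14143619149/8192 ≈ 1726516.009399.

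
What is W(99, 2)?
W(99, 2) = 99 + 1 = 100

A 2-term AP is any pair of integers, so a monochromatic 2-AP exists iff some colour is used at least twice. With 99 colours, the colouring i ↦ i on {1, ..., 99} uses each colour once, avoiding any monochromatic pair, so W(99, 2) > 99. For {1, ..., 100}, pigeonhole forces two integers of the same colour, which form a monochromatic 2-AP. Hence W(99, 2) = 100.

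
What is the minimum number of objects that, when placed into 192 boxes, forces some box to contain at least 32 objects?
n = (32 − 1)·192 + 1 = 5953

By the generalised pigeonhole principle, to guarantee some box contains ≥ r objects we need more than (r − 1) · k objects total. Threshold: n = (r − 1) · k + 1. With r = 32 and k = 192: n = 31 · 192 + 1 = 5952 + 1 = 5953. For n = 5952 = 31 · 192, we can put exactly 31 objects in every box, avoiding 32 in any single one — so 5953 is tight.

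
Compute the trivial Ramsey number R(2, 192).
R(2, 192) = 192

R(2, k) = k for all k ≥ 2: in a 2-colouring of K_k, either some edge is red (a red K_2) or all edges are blue (a blue K_k). And K_{191} coloured all-blue has no blue K_192, so R(2, 192) > 191. Hence R(2, 192) = 192.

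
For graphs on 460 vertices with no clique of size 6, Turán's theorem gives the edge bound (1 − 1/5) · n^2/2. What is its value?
Turán density bound = (4/5) · 460^2/2 = 84640

Turán's theorem: ex(n, K_{r+1}) is achieved by the complete r-partite Turán graph T(n, r) with parts as balanced as possible, and is at most (1 − 1/r) · n^2/2. For r = 5, n = 460: the density bound is (4/5) · 211600/2 = 84640. Since 5 ∣ 460, the Turán graph T(460, 5) has parts of equal size 92, and its edge count e(T(460, 5)) = 84640 attains the density bound exactly.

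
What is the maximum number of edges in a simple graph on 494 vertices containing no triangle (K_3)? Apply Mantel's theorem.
ex(494, K_3) = ⌊494^2/4⌋ = 61009

Mantel (1907): a triangle-free graph on n vertices has at most ⌊n^2/4⌋ edges, with equality for the complete bipartite graph K_{⌊n/2⌋, ⌈n/2⌉}. For n = 494: ⌊494^2/4⌋ = ⌊244036/4⌋ = 61009. The extremal graph is K_{247, 247}, which has 247·247 = 61009 edges.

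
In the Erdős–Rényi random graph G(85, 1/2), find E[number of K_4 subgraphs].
E[# K_4] = C(85, 4) · (1/2)^C(4, 2) = 2024785 / 2^6 = 31637.265625

For each 4-subset S of vertices (there are C(85, 4) = 2024785 such S), let X_S = 1 if S induces a K_4 (all C(4, 2) = 6 edges present). Then P(X_S = 1) = (1/2)^6 = 1/64. By linearity of expectation, E[# K_4] = C(85, 4) · (1/2)^6 = 2024785 / 64 = 31637.265625.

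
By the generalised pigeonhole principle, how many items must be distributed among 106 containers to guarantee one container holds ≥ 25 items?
n = (25 − 1)·106 + 1 = 2545

By the generalised pigeonhole principle, to guarantee some box contains ≥ r objects we need more than (r − 1) · k objects total. Threshold: n = (r − 1) · k + 1. With r = 25 and k = 106: n = 24 · 106 + 1 = 2544 + 1 = 2545. For n = 2544 = 24 · 106, we can put exactly 24 objects in every box, avoiding 25 in any single one — so 2545 is tight.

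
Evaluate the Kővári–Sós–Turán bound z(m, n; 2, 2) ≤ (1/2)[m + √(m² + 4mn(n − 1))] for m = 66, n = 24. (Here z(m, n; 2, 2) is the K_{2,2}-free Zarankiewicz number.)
z(66, 24; 2, 2) ≤ (1/2)[66 + √(66² + 4·66·24·23)] = (1/2)[66 + √150084] = 226.7034

Kővári–Sós–Turán: let r_1, ..., r_66 be the row sums and z = Σ r_i the total number of 1s. Each pair of columns can share at most one row with both entries 1 (else a 2×2 all-ones block appears), so Σ_i C(r_i, 2) ≤ C(24, 2) = 276. By convexity Σ_i C(r_i, 2) ≥ 66·C(z/66, 2) = z(z − 66)/(2·66), giving z² − 66z − 66·24·23 ≤ 0 and hence z ≤ (1/2)[66 + √(4356 + 4·36432)] = (1/2)[66 + √150084] ≈ (1/2)(66 + 387.4068) = 226.7034.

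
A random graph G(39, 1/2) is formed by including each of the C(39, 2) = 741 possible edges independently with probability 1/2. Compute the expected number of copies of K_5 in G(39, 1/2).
E[# K_5] = C(39, 5) · (1/2)^C(5, 2) = 575757 / 2^10 ≈ 562.262695

For each 5-subset S of vertices (there are C(39, 5) = 575757 such S), let X_S = 1 if S induces a K_5 (all C(5, 2) = 10 edges present). Then P(X_S = 1) = (1/2)^10 = 1/1024. By linearity of expectation, E[# K_5] = C(39, 5) · (1/2)^10 = 575757 / 1024 ≈ 562.262695.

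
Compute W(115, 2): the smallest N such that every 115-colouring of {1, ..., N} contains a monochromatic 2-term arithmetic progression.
W(115, 2) = 115 + 1 = 116

A 2-term AP is any pair of integers, so a monochromatic 2-AP exists iff some colour is used at least twice. With 115 colours, the colouring i ↦ i on {1, ..., 115} uses each colour once, avoiding any monochromatic pair, so W(115, 2) > 115. For {1, ..., 116}, pigeonhole forces two integers of the same colour, which form a monochromatic 2-AP. Hence W(115, 2) = 116.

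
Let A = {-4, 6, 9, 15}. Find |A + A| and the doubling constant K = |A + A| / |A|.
K = |A + A| / |A| = 10/4 = 5/2

Enumerate A + A = {a + b : a, b ∈ A}. With |A| = 4, there are |A|^2 = 16 ordered sum pairs; collecting distinct values, A + A = {-8, 2, 5, 11, 12, 15, 18, 21, 24, 30}, so |A + A| = 10. Thus K = 10/4 = 5/2. For comparison, the minimum possible |A + A| over all 4-element sets is 2·4 − 1 = 7 (so min K = 7/4), attained only by arithmetic progressions.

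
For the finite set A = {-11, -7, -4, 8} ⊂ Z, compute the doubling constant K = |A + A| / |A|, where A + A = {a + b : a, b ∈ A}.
K = |A + A| / |A| = 10/4 = 5/2

Enumerate A + A = {a + b : a, b ∈ A}. With |A| = 4, there are |A|^2 = 16 ordered sum pairs; collecting distinct values, A + A = {-22, -18, -15, -14, -11, -8, -3, 1, 4, 16}, so |A + A| = 10. Thus K = 10/4 = 5/2. For comparison, the minimum possible |A + A| over all 4-element sets is 2·4 − 1 = 7 (so min K = 7/4), attained only by arithmetic progressions.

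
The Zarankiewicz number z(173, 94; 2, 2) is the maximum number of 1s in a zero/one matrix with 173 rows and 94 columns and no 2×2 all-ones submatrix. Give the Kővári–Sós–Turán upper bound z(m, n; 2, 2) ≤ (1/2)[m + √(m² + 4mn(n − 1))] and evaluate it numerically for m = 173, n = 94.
z(173, 94; 2, 2) ≤ (1/2)[173 + √(173² + 4·173·94·93)] = (1/2)[173 + √6079393] = 1319.3213

Kővári–Sós–Turán: let r_1, ..., r_173 be the row sums and z = Σ r_i the total number of 1s. Each pair of columns can share at most one row with both entries 1 (else a 2×2 all-ones block appears), so Σ_i C(r_i, 2) ≤ C(94, 2) = 4371. By convexity Σ_i C(r_i, 2) ≥ 173·C(z/173, 2) = z(z − 173)/(2·173), giving z² − 173z − 173·94·93 ≤ 0 and hence z ≤ (1/2)[173 + √(29929 + 4·1512366)] = (1/2)[173 + √6079393] ≈ (1/2)(173 + 2465.6425) = 1319.3213.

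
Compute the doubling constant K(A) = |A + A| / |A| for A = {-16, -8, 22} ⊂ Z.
K = |A + A| / |A| = 6/3 = 2

Enumerate A + A = {a + b : a, b ∈ A}. With |A| = 3, there are |A|^2 = 9 ordered sum pairs; collecting distinct values, A + A = {-32, -24, -16, 6, 14, 44}, so |A + A| = 6. Thus K = 6/3 = 2. For comparison, the minimum possible |A + A| over all 3-element sets is 2·3 − 1 = 5 (so min K = 5/3), attained only by arithmetic progressions.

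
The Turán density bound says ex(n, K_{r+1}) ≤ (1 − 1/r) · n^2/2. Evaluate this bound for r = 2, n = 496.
Turán density bound = (1/2) · 496^2/2 = 61504

Turán's theorem: ex(n, K_{r+1}) is achieved by the complete r-partite Turán graph T(n, r) with parts as balanced as possible, and is at most (1 − 1/r) · n^2/2. For r = 2, n = 496: the density bound is (1/2) · 246016/2 = 61504. Since 2 ∣ 496, the Turán graph T(496, 2) has parts of equal size 248, and its edge count e(T(496, 2)) = 61504 attains the density bound exactly.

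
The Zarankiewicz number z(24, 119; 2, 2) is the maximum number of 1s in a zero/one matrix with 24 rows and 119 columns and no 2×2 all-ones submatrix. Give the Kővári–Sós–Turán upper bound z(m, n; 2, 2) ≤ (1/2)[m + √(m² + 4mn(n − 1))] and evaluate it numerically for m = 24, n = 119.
z(24, 119; 2, 2) ≤ (1/2)[24 + √(24² + 4·24·119·118)] = (1/2)[24 + √1348608] = 592.6479

Kővári–Sós–Turán: let r_1, ..., r_24 be the row sums and z = Σ r_i the total number of 1s. Each pair of columns can share at most one row with both entries 1 (else a 2×2 all-ones block appears), so Σ_i C(r_i, 2) ≤ C(119, 2) = 7021. By convexity Σ_i C(r_i, 2) ≥ 24·C(z/24, 2) = z(z − 24)/(2·24), giving z² − 24z − 24·119·118 ≤ 0 and hence z ≤ (1/2)[24 + √(576 + 4·337008)] = (1/2)[24 + √1348608] ≈ (1/2)(24 + 1161.2958) = 592.6479.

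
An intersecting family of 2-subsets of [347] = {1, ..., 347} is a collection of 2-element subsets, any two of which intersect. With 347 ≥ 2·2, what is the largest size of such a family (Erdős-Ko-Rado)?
max |F| = C(346, 1) = 346

The Erdős-Ko-Rado theorem states: for n ≥ 2k, an intersecting family of k-subsets of an n-element set has size at most C(n − 1, k − 1), with equality for 'star' families {A ⊆ [n] : |A| = k, i ∈ A} (fix an element i). For n = 347, k = 2: C(346, 1) = 346.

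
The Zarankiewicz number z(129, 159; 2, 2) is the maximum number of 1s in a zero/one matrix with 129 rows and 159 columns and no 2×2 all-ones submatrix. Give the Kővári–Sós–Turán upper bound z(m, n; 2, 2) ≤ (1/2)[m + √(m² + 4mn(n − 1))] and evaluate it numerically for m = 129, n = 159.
z(129, 159; 2, 2) ≤ (1/2)[129 + √(129² + 4·129·159·158)] = (1/2)[129 + √12979593] = 1865.8601

Kővári–Sós–Turán: let r_1, ..., r_129 be the row sums and z = Σ r_i the total number of 1s. Each pair of columns can share at most one row with both entries 1 (else a 2×2 all-ones block appears), so Σ_i C(r_i, 2) ≤ C(159, 2) = 12561. By convexity Σ_i C(r_i, 2) ≥ 129·C(z/129, 2) = z(z − 129)/(2·129), giving z² − 129z − 129·159·158 ≤ 0 and hence z ≤ (1/2)[129 + √(16641 + 4·3240738)] = (1/2)[129 + √12979593] ≈ (1/2)(129 + 3602.7202) = 1865.8601.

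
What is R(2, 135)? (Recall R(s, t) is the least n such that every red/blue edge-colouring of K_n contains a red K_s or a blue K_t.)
R(2, 135) = 135

R(2, k) = k for all k ≥ 2: in a 2-colouring of K_k, either some edge is red (a red K_2) or all edges are blue (a blue K_k). And K_{134} coloured all-blue has no blue K_135, so R(2, 135) > 134. Hence R(2, 135) = 135.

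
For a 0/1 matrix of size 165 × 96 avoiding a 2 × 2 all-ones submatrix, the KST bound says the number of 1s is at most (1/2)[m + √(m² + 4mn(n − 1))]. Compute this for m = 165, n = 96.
z(165, 96; 2, 2) ≤ (1/2)[165 + √(165² + 4·165·96·95)] = (1/2)[165 + √6046425] = 1311.974

Kővári–Sós–Turán: let r_1, ..., r_165 be the row sums and z = Σ r_i the total number of 1s. Each pair of columns can share at most one row with both entries 1 (else a 2×2 all-ones block appears), so Σ_i C(r_i, 2) ≤ C(96, 2) = 4560. By convexity Σ_i C(r_i, 2) ≥ 165·C(z/165, 2) = z(z − 165)/(2·165), giving z² − 165z − 165·96·95 ≤ 0 and hence z ≤ (1/2)[165 + √(27225 + 4·1504800)] = (1/2)[165 + √6046425] ≈ (1/2)(165 + 2458.9479) = 1311.974.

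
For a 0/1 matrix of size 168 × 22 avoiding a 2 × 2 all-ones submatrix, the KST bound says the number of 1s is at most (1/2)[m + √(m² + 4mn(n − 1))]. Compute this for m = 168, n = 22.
z(168, 22; 2, 2) ≤ (1/2)[168 + √(168² + 4·168·22·21)] = (1/2)[168 + √338688] = 374.9845

Kővári–Sós–Turán: let r_1, ..., r_168 be the row sums and z = Σ r_i the total number of 1s. Each pair of columns can share at most one row with both entries 1 (else a 2×2 all-ones block appears), so Σ_i C(r_i, 2) ≤ C(22, 2) = 231. By convexity Σ_i C(r_i, 2) ≥ 168·C(z/168, 2) = z(z − 168)/(2·168), giving z² − 168z − 168·22·21 ≤ 0 and hence z ≤ (1/2)[168 + √(28224 + 4·77616)] = (1/2)[168 + √338688] ≈ (1/2)(168 + 581.9691) = 374.9845.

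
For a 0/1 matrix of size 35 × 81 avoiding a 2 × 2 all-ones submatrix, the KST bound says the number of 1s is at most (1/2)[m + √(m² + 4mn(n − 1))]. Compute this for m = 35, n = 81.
z(35, 81; 2, 2) ≤ (1/2)[35 + √(35² + 4·35·81·80)] = (1/2)[35 + √908425] = 494.0567

Kővári–Sós–Turán: let r_1, ..., r_35 be the row sums and z = Σ r_i the total number of 1s. Each pair of columns can share at most one row with both entries 1 (else a 2×2 all-ones block appears), so Σ_i C(r_i, 2) ≤ C(81, 2) = 3240. By convexity Σ_i C(r_i, 2) ≥ 35·C(z/35, 2) = z(z − 35)/(2·35), giving z² − 35z − 35·81·80 ≤ 0 and hence z ≤ (1/2)[35 + √(1225 + 4·226800)] = (1/2)[35 + √908425] ≈ (1/2)(35 + 953.1133) = 494.0567.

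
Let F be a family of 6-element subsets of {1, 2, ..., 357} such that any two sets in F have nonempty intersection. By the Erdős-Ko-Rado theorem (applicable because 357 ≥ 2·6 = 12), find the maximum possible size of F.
max |F| = C(356, 5) = 46325246176

Erdős-Ko-Rado (1961): when n ≥ 2k, max |F| = C(n−1, k−1). The bound is attained by the star {A : i ∈ A} for any fixed i ∈ [n]. Here C(357−1, 6−1) = C(356, 5) = 46325246176.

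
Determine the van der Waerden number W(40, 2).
W(40, 2) = 40 + 1 = 41

A 2-term AP is any pair of integers, so a monochromatic 2-AP exists iff some colour is used at least twice. With 40 colours, the colouring i ↦ i on {1, ..., 40} uses each colour once, avoiding any monochromatic pair, so W(40, 2) > 40. For {1, ..., 41}, pigeonhole forces two integers of the same colour, which form a monochromatic 2-AP. Hence W(40, 2) = 41.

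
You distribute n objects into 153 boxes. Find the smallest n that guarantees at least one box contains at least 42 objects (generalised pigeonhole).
n = (42 − 1)·153 + 1 = 6274

By the generalised pigeonhole principle, to guarantee some box contains ≥ r objects we need more than (r − 1) · k objects total. Threshold: n = (r − 1) · k + 1. With r = 42 and k = 153: n = 41 · 153 + 1 = 6273 + 1 = 6274. For n = 6273 = 41 · 153, we can put exactly 41 objects in every box, avoiding 42 in any single one — so 6274 is tight.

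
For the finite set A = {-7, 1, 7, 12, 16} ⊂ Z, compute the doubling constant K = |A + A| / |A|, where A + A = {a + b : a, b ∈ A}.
K = |A + A| / |A| = 15/5 = 3

Enumerate A + A = {a + b : a, b ∈ A}. With |A| = 5, there are |A|^2 = 25 ordered sum pairs; collecting distinct values, A + A = {-14, -6, 0, 2, 5, 8, 9, 13, 14, 17, 19, 23, 24, 28, 32}, so |A + A| = 15. Thus K = 15/5 = 3. For comparison, the minimum possible |A + A| over all 5-element sets is 2·5 − 1 = 9 (so min K = 9/5), attained only by arithmetic progressions.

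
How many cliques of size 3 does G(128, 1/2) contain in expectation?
E[# K_3] = C(128, 3) · (1/2)^C(3, 2) = 341376 / 2^3 = 42672

For each 3-subset S of vertices (there are C(128, 3) = 341376 such S), let X_S = 1 if S induces a K_3 (all C(3, 2) = 3 edges present). Then P(X_S = 1) = (1/2)^3 = 1/8. By linearity of expectation, E[# K_3] = C(128, 3) · (1/2)^3 = 341376 / 8 = 42672.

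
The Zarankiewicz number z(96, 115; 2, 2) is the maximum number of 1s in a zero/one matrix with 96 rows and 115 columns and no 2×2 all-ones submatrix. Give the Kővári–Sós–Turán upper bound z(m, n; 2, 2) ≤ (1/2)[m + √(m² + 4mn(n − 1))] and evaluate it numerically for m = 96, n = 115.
z(96, 115; 2, 2) ≤ (1/2)[96 + √(96² + 4·96·115·114)] = (1/2)[96 + √5043456] = 1170.882

Kővári–Sós–Turán: let r_1, ..., r_96 be the row sums and z = Σ r_i the total number of 1s. Each pair of columns can share at most one row with both entries 1 (else a 2×2 all-ones block appears), so Σ_i C(r_i, 2) ≤ C(115, 2) = 6555. By convexity Σ_i C(r_i, 2) ≥ 96·C(z/96, 2) = z(z − 96)/(2·96), giving z² − 96z − 96·115·114 ≤ 0 and hence z ≤ (1/2)[96 + √(9216 + 4·1258560)] = (1/2)[96 + √5043456] ≈ (1/2)(96 + 2245.764) = 1170.882.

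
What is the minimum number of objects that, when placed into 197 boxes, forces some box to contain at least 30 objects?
n = (30 − 1)·197 + 1 = 5714

By the generalised pigeonhole principle, to guarantee some box contains ≥ r objects we need more than (r − 1) · k objects total. Threshold: n = (r − 1) · k + 1. With r = 30 and k = 197: n = 29 · 197 + 1 = 5713 + 1 = 5714. For n = 5713 = 29 · 197, we can put exactly 29 objects in every box, avoiding 30 in any single one — so 5714 is tight.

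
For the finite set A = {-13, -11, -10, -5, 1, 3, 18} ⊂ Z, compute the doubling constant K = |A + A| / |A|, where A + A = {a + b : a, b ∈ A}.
K = |A + A| / |A| = 26/7

Enumerate A + A = {a + b : a, b ∈ A}. With |A| = 7, there are |A|^2 = 49 ordered sum pairs; collecting distinct values, A + A = {-26, -24, -23, -22, -21, -20, -18, -16, -15, -12, -10, -9, -8, -7, -4, -2, 2, 4, 5, 6, 7, 8, 13, 19, 21, 36}, so |A + A| = 26. Thus K = 26/7. For comparison, the minimum possible |A + A| over all 7-element sets is 2·7 − 1 = 13 (so min K = 13/7), attained only by arithmetic progressions.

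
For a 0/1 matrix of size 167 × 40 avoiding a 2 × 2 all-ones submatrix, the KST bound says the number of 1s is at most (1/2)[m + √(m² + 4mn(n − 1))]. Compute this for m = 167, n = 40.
z(167, 40; 2, 2) ≤ (1/2)[167 + √(167² + 4·167·40·39)] = (1/2)[167 + √1069969] = 600.6965

Kővári–Sós–Turán: let r_1, ..., r_167 be the row sums and z = Σ r_i the total number of 1s. Each pair of columns can share at most one row with both entries 1 (else a 2×2 all-ones block appears), so Σ_i C(r_i, 2) ≤ C(40, 2) = 780. By convexity Σ_i C(r_i, 2) ≥ 167·C(z/167, 2) = z(z − 167)/(2·167), giving z² − 167z − 167·40·39 ≤ 0 and hence z ≤ (1/2)[167 + √(27889 + 4·260520)] = (1/2)[167 + √1069969] ≈ (1/2)(167 + 1034.3931) = 600.6965.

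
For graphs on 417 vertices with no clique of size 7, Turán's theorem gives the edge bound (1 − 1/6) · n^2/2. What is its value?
Turán density bound = (5/6) · 417^2/2 = 289815/4 ≈ 72453.75

Turán's theorem: ex(n, K_{r+1}) is achieved by the complete r-partite Turán graph T(n, r) with parts as balanced as possible, and is at most (1 − 1/r) · n^2/2. For r = 6, n = 417: the density bound is (5/6) · 173889/2 = 289815/4 ≈ 72453.75. The integer-valued extremum is e(T(417, 6)) = 72453, which is strictly less than the density bound 289815/4 since 6 ∤ 417 (the parts of T(417, 6) cannot all be equal).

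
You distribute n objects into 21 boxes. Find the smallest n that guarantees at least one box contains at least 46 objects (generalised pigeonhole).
n = (46 − 1)·21 + 1 = 946

By the generalised pigeonhole principle, to guarantee some box contains ≥ r objects we need more than (r − 1) · k objects total. Threshold: n = (r − 1) · k + 1. With r = 46 and k = 21: n = 45 · 21 + 1 = 945 + 1 = 946. For n = 945 = 45 · 21, we can put exactly 45 objects in every box, avoiding 46 in any single one — so 946 is tight.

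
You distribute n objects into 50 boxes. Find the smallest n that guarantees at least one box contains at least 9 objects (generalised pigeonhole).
n = (9 − 1)·50 + 1 = 401

By the generalised pigeonhole principle, to guarantee some box contains ≥ r objects we need more than (r − 1) · k objects total. Threshold: n = (r − 1) · k + 1. With r = 9 and k = 50: n = 8 · 50 + 1 = 400 + 1 = 401. For n = 400 = 8 · 50, we can put exactly 8 objects in every box, avoiding 9 in any single one — so 401 is tight.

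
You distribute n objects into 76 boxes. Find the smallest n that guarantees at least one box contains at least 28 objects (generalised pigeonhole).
n = (28 − 1)·76 + 1 = 2053

By the generalised pigeonhole principle, to guarantee some box contains ≥ r objects we need more than (r − 1) · k objects total. Threshold: n = (r − 1) · k + 1. With r = 28 and k = 76: n = 27 · 76 + 1 = 2052 + 1 = 2053. For n = 2052 = 27 · 76, we can put exactly 27 objects in every box, avoiding 28 in any single one — so 2053 is tight.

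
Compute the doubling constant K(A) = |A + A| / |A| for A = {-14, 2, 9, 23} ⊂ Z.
K = |A + A| / |A| = 10/4 = 5/2

Enumerate A + A = {a + b : a, b ∈ A}. With |A| = 4, there are |A|^2 = 16 ordered sum pairs; collecting distinct values, A + A = {-28, -12, -5, 4, 9, 11, 18, 25, 32, 46}, so |A + A| = 10. Thus K = 10/4 = 5/2. For comparison, the minimum possible |A + A| over all 4-element sets is 2·4 − 1 = 7 (so min K = 7/4), attained only by arithmetic progressions.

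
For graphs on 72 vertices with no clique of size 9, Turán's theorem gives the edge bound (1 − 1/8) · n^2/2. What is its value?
Turán density bound = (7/8) · 72^2/2 = 2268

Turán's theorem: ex(n, K_{r+1}) is achieved by the complete r-partite Turán graph T(n, r) with parts as balanced as possible, and is at most (1 − 1/r) · n^2/2. For r = 8, n = 72: the density bound is (7/8) · 5184/2 = 2268. Since 8 ∣ 72, the Turán graph T(72, 8) has parts of equal size 9, and its edge count e(T(72, 8)) = 2268 attains the density bound exactly.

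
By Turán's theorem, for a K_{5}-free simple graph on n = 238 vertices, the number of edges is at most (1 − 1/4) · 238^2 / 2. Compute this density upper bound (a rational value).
Turán density bound = (3/4) · 238^2/2 = 42483/2 ≈ 21241.5

Turán's theorem: ex(n, K_{r+1}) is achieved by the complete r-partite Turán graph T(n, r) with parts as balanced as possible, and is at most (1 − 1/r) · n^2/2. For r = 4, n = 238: the density bound is (3/4) · 56644/2 = 42483/2 ≈ 21241.5. The integer-valued extremum is e(T(238, 4)) = 21241, which is strictly less than the density bound 42483/2 since 4 ∤ 238 (the parts of T(238, 4) cannot all be equal).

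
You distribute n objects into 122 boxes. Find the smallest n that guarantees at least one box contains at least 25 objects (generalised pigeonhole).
n = (25 − 1)·122 + 1 = 2929

By the generalised pigeonhole principle, to guarantee some box contains ≥ r objects we need more than (r − 1) · k objects total. Threshold: n = (r − 1) · k + 1. With r = 25 and k = 122: n = 24 · 122 + 1 = 2928 + 1 = 2929. For n = 2928 = 24 · 122, we can put exactly 24 objects in every box, avoiding 25 in any single one — so 2929 is tight.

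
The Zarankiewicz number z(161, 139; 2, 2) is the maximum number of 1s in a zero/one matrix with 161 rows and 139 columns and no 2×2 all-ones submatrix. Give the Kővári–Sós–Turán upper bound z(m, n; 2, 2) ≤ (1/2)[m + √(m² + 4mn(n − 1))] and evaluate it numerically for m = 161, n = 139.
z(161, 139; 2, 2) ≤ (1/2)[161 + √(161² + 4·161·139·138)] = (1/2)[161 + √12379129] = 1839.6993

Kővári–Sós–Turán: let r_1, ..., r_161 be the row sums and z = Σ r_i the total number of 1s. Each pair of columns can share at most one row with both entries 1 (else a 2×2 all-ones block appears), so Σ_i C(r_i, 2) ≤ C(139, 2) = 9591. By convexity Σ_i C(r_i, 2) ≥ 161·C(z/161, 2) = z(z − 161)/(2·161), giving z² − 161z − 161·139·138 ≤ 0 and hence z ≤ (1/2)[161 + √(25921 + 4·3088302)] = (1/2)[161 + √12379129] ≈ (1/2)(161 + 3518.3986) = 1839.6993.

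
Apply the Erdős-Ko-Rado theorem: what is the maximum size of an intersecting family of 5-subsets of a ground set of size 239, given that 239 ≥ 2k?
max |F| = C(238, 4) = 130344865

Erdős-Ko-Rado (1961): when n ≥ 2k, max |F| = C(n−1, k−1). The bound is attained by the star {A : i ∈ A} for any fixed i ∈ [n]. Here C(239−1, 5−1) = C(238, 4) = 130344865.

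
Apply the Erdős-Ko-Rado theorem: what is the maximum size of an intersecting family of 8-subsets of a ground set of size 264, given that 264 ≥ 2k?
max |F| = C(263, 7) = 15932831090241

The Erdős-Ko-Rado theorem states: for n ≥ 2k, an intersecting family of k-subsets of an n-element set has size at most C(n − 1, k − 1), with equality for 'star' families {A ⊆ [n] : |A| = k, i ∈ A} (fix an element i). For n = 264, k = 8: C(263, 7) = 15932831090241.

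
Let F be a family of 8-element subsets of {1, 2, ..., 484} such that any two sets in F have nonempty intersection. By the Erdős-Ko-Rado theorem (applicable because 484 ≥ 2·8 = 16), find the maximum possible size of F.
max |F| = C(483, 7) = 1164747361623768

Erdős-Ko-Rado (1961): when n ≥ 2k, max |F| = C(n−1, k−1). The bound is attained by the star {A : i ∈ A} for any fixed i ∈ [n]. Here C(484−1, 8−1) = C(483, 7) = 1164747361623768.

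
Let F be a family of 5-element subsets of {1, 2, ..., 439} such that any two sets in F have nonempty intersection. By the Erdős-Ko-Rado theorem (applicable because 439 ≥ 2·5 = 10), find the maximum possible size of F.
max |F| = C(438, 4) = 1512585915

The Erdős-Ko-Rado theorem states: for n ≥ 2k, an intersecting family of k-subsets of an n-element set has size at most C(n − 1, k − 1), with equality for 'star' families {A ⊆ [n] : |A| = k, i ∈ A} (fix an element i). For n = 439, k = 5: C(438, 4) = 1512585915.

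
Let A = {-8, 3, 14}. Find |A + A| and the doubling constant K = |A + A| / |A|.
K = |A + A| / |A| = 5/3

Enumerate A + A = {a + b : a, b ∈ A}. With |A| = 3, there are |A|^2 = 9 ordered sum pairs; collecting distinct values, A + A = {-16, -5, 6, 17, 28}, so |A + A| = 5. Thus K = 5/3. Here |A + A| = 2|A| − 1 = 5, the minimum possible — so K = 5/3 is minimal, which holds iff A is an arithmetic progression.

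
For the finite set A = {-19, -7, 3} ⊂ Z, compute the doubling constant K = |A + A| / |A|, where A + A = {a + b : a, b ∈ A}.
K = |A + A| / |A| = 6/3 = 2

Enumerate A + A = {a + b : a, b ∈ A}. With |A| = 3, there are |A|^2 = 9 ordered sum pairs; collecting distinct values, A + A = {-38, -26, -16, -14, -4, 6}, so |A + A| = 6. Thus K = 6/3 = 2. For comparison, the minimum possible |A + A| over all 3-element sets is 2·3 − 1 = 5 (so min K = 5/3), attained only by arithmetic progressions.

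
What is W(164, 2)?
W(164, 2) = 164 + 1 = 165

A 2-term AP is any pair of integers, so a monochromatic 2-AP exists iff some colour is used at least twice. With 164 colours, the colouring i ↦ i on {1, ..., 164} uses each colour once, avoiding any monochromatic pair, so W(164, 2) > 164. For {1, ..., 165}, pigeonhole forces two integers of the same colour, which form a monochromatic 2-AP. Hence W(164, 2) = 165.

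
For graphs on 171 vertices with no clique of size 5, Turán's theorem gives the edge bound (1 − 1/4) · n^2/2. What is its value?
Turán density bound = (3/4) · 171^2/2 = 87723/8 ≈ 10965.375

Turán's theorem: ex(n, K_{r+1}) is achieved by the complete r-partite Turán graph T(n, r) with parts as balanced as possible, and is at most (1 − 1/r) · n^2/2. For r = 4, n = 171: the density bound is (3/4) · 29241/2 = 87723/8 ≈ 10965.375. The integer-valued extremum is e(T(171, 4)) = 10965, which is strictly less than the density bound 87723/8 since 4 ∤ 171 (the parts of T(171, 4) cannot all be equal).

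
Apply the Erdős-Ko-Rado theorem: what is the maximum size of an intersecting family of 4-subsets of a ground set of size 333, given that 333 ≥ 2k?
max |F| = C(332, 3) = 6044060

Erdős-Ko-Rado (1961): when n ≥ 2k, max |F| = C(n−1, k−1). The bound is attained by the star {A : i ∈ A} for any fixed i ∈ [n]. Here C(333−1, 4−1) = C(332, 3) = 6044060.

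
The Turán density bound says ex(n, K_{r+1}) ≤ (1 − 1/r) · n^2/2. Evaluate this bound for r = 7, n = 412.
Turán density bound = (6/7) · 412^2/2 = 509232/7 ≈ 72747.4286

Turán's theorem: ex(n, K_{r+1}) is achieved by the complete r-partite Turán graph T(n, r) with parts as balanced as possible, and is at most (1 − 1/r) · n^2/2. For r = 7, n = 412: the density bound is (6/7) · 169744/2 = 509232/7 ≈ 72747.4286. The integer-valued extremum is e(T(412, 7)) = 72747, which is strictly less than the density bound 509232/7 since 7 ∤ 412 (the parts of T(412, 7) cannot all be equal).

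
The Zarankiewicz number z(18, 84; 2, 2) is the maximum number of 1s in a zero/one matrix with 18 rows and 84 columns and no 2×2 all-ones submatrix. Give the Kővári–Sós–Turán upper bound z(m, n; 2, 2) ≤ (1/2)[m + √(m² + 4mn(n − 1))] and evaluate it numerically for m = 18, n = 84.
z(18, 84; 2, 2) ≤ (1/2)[18 + √(18² + 4·18·84·83)] = (1/2)[18 + √502308] = 363.3685

Kővári–Sós–Turán: let r_1, ..., r_18 be the row sums and z = Σ r_i the total number of 1s. Each pair of columns can share at most one row with both entries 1 (else a 2×2 all-ones block appears), so Σ_i C(r_i, 2) ≤ C(84, 2) = 3486. By convexity Σ_i C(r_i, 2) ≥ 18·C(z/18, 2) = z(z − 18)/(2·18), giving z² − 18z − 18·84·83 ≤ 0 and hence z ≤ (1/2)[18 + √(324 + 4·125496)] = (1/2)[18 + √502308] ≈ (1/2)(18 + 708.7369) = 363.3685.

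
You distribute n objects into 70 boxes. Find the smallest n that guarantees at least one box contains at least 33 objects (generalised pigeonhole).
n = (33 − 1)·70 + 1 = 2241

By the generalised pigeonhole principle, to guarantee some box contains ≥ r objects we need more than (r − 1) · k objects total. Threshold: n = (r − 1) · k + 1. With r = 33 and k = 70: n = 32 · 70 + 1 = 2240 + 1 = 2241. For n = 2240 = 32 · 70, we can put exactly 32 objects in every box, avoiding 33 in any single one — so 2241 is tight.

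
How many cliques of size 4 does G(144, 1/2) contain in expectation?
E[# K_4] = C(144, 4) · (1/2)^C(4, 2) = 17178876 / 2^6 = 4294719/16 = 268419.9375

For each 4-subset S of vertices (there are C(144, 4) = 17178876 such S), let X_S = 1 if S induces a K_4 (all C(4, 2) = 6 edges present). Then P(X_S = 1) = (1/2)^6 = 1/64. By linearity of expectation, E[# K_4] = C(144, 4) · (1/2)^6 = 17178876 / 64 = 4294719/16 = 268419.9375.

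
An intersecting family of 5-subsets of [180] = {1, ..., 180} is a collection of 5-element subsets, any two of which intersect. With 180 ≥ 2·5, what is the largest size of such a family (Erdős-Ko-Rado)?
max |F| = C(179, 4) = 41356876

The Erdős-Ko-Rado theorem states: for n ≥ 2k, an intersecting family of k-subsets of an n-element set has size at most C(n − 1, k − 1), with equality for 'star' families {A ⊆ [n] : |A| = k, i ∈ A} (fix an element i). For n = 180, k = 5: C(179, 4) = 41356876.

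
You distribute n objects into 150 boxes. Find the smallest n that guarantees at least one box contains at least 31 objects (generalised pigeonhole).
n = (31 − 1)·150 + 1 = 4501

By the generalised pigeonhole principle, to guarantee some box contains ≥ r objects we need more than (r − 1) · k objects total. Threshold: n = (r − 1) · k + 1. With r = 31 and k = 150: n = 30 · 150 + 1 = 4500 + 1 = 4501. For n = 4500 = 30 · 150, we can put exactly 30 objects in every box, avoiding 31 in any single one — so 4501 is tight.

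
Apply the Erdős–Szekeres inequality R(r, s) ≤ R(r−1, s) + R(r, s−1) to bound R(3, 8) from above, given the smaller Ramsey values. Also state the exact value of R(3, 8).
R(3, 8) ≤ R(2, 8) + R(3, 7) = 8 + 23 = 31; exact value R(3, 8) = 28.

The Erdős–Szekeres recurrence R(r, s) ≤ R(r−1, s) + R(r, s−1) applied to (r, s) = (3, 8) gives
  R(3, 8) ≤ R(2, 8) + R(3, 7) = 8 + 23 = 31.
(Recall R(2, k) = k and R is symmetric.) The recurrence is not tight here (it gives 31, but the exact value is R(3, 8) = 28); the tight upper bound requires a sharper argument than the simple recurrence, combined with a lower-bound construction on K_{27}.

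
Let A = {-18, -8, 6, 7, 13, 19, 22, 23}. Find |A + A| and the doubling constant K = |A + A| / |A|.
K = |A + A| / |A| = 32/8 = 4

Enumerate A + A = {a + b : a, b ∈ A}. With |A| = 8, there are |A|^2 = 64 ordered sum pairs; collecting distinct values, A + A = {-36, -26, -16, -12, -11, -5, -2, -1, 1, 4, 5, 11, 12, 13, 14, 15, 19, 20, 25, 26, 28, 29, 30, 32, 35, 36, 38, 41, 42, 44, 45, 46}, so |A + A| = 32. Thus K = 32/8 = 4. For comparison, the minimum possible |A + A| over all 8-element sets is 2·8 − 1 = 15 (so min K = 15/8), attained only by arithmetic progressions.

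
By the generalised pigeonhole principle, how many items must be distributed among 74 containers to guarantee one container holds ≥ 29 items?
n = (29 − 1)·74 + 1 = 2073

By the generalised pigeonhole principle, to guarantee some box contains ≥ r objects we need more than (r − 1) · k objects total. Threshold: n = (r − 1) · k + 1. With r = 29 and k = 74: n = 28 · 74 + 1 = 2072 + 1 = 2073. For n = 2072 = 28 · 74, we can put exactly 28 objects in every box, avoiding 29 in any single one — so 2073 is tight.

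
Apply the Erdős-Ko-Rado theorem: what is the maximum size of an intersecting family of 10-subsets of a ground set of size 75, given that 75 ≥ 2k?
max |F| = C(74, 9) = 110524147514

Erdős-Ko-Rado (1961): when n ≥ 2k, max |F| = C(n−1, k−1). The bound is attained by the star {A : i ∈ A} for any fixed i ∈ [n]. Here C(75−1, 10−1) = C(74, 9) = 110524147514.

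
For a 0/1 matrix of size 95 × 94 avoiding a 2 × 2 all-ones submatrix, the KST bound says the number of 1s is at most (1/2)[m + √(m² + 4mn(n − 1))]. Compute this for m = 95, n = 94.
z(95, 94; 2, 2) ≤ (1/2)[95 + √(95² + 4·95·94·93)] = (1/2)[95 + √3330985] = 960.0493

Kővári–Sós–Turán: let r_1, ..., r_95 be the row sums and z = Σ r_i the total number of 1s. Each pair of columns can share at most one row with both entries 1 (else a 2×2 all-ones block appears), so Σ_i C(r_i, 2) ≤ C(94, 2) = 4371. By convexity Σ_i C(r_i, 2) ≥ 95·C(z/95, 2) = z(z − 95)/(2·95), giving z² − 95z − 95·94·93 ≤ 0 and hence z ≤ (1/2)[95 + √(9025 + 4·830490)] = (1/2)[95 + √3330985] ≈ (1/2)(95 + 1825.0986) = 960.0493.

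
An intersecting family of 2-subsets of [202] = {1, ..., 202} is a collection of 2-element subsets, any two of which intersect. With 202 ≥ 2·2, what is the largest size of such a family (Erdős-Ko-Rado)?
max |F| = C(201, 1) = 201

The Erdős-Ko-Rado theorem states: for n ≥ 2k, an intersecting family of k-subsets of an n-element set has size at most C(n − 1, k − 1), with equality for 'star' families {A ⊆ [n] : |A| = k, i ∈ A} (fix an element i). For n = 202, k = 2: C(201, 1) = 201.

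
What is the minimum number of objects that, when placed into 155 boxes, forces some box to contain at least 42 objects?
n = (42 − 1)·155 + 1 = 6356

By the generalised pigeonhole principle, to guarantee some box contains ≥ r objects we need more than (r − 1) · k objects total. Threshold: n = (r − 1) · k + 1. With r = 42 and k = 155: n = 41 · 155 + 1 = 6355 + 1 = 6356. For n = 6355 = 41 · 155, we can put exactly 41 objects in every box, avoiding 42 in any single one — so 6356 is tight.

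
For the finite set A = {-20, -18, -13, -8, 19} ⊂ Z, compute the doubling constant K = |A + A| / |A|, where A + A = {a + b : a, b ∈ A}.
K = |A + A| / |A| = 14/5

Enumerate A + A = {a + b : a, b ∈ A}. With |A| = 5, there are |A|^2 = 25 ordered sum pairs; collecting distinct values, A + A = {-40, -38, -36, -33, -31, -28, -26, -21, -16, -1, 1, 6, 11, 38}, so |A + A| = 14. Thus K = 14/5. For comparison, the minimum possible |A + A| over all 5-element sets is 2·5 − 1 = 9 (so min K = 9/5), attained only by arithmetic progressions.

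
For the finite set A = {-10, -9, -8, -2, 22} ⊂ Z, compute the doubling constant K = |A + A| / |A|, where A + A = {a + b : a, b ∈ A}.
K = |A + A| / |A| = 14/5

Enumerate A + A = {a + b : a, b ∈ A}. With |A| = 5, there are |A|^2 = 25 ordered sum pairs; collecting distinct values, A + A = {-20, -19, -18, -17, -16, -12, -11, -10, -4, 12, 13, 14, 20, 44}, so |A + A| = 14. Thus K = 14/5. For comparison, the minimum possible |A + A| over all 5-element sets is 2·5 − 1 = 9 (so min K = 9/5), attained only by arithmetic progressions.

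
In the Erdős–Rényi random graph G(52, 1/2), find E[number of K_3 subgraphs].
E[# K_3] = C(52, 3) · (1/2)^C(3, 2) = 22100 / 2^3 = 5525/2 = 2762.5

For each 3-subset S of vertices (there are C(52, 3) = 22100 such S), let X_S = 1 if S induces a K_3 (all C(3, 2) = 3 edges present). Then P(X_S = 1) = (1/2)^3 = 1/8. By linearity of expectation, E[# K_3] = C(52, 3) · (1/2)^3 = 22100 / 8 = 5525/2 = 2762.5.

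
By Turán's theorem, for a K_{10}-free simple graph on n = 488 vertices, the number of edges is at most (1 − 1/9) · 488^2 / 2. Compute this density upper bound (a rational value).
Turán density bound = (8/9) · 488^2/2 = 952576/9 ≈ 105841.7778

Turán's theorem: ex(n, K_{r+1}) is achieved by the complete r-partite Turán graph T(n, r) with parts as balanced as possible, and is at most (1 − 1/r) · n^2/2. For r = 9, n = 488: the density bound is (8/9) · 238144/2 = 952576/9 ≈ 105841.7778. The integer-valued extremum is e(T(488, 9)) = 105841, which is strictly less than the density bound 952576/9 since 9 ∤ 488 (the parts of T(488, 9) cannot all be equal).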